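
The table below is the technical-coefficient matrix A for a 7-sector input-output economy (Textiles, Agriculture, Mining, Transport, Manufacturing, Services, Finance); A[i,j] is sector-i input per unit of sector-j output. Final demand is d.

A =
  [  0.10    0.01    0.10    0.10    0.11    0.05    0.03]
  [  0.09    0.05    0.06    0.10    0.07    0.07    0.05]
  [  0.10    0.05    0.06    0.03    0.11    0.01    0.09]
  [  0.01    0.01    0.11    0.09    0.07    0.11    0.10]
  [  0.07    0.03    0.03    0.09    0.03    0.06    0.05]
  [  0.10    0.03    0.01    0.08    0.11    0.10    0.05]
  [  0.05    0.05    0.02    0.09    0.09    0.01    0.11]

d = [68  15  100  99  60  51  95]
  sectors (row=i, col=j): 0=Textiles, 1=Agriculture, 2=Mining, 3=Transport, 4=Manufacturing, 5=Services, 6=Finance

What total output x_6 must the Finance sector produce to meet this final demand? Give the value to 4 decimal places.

Form M = I − A:
  [  0.90   -0.01   -0.10   -0.10   -0.11   -0.05   -0.03]
  [ -0.09    0.95   -0.06   -0.10   -0.07   -0.07   -0.05]
  [ -0.10   -0.05    0.94   -0.03   -0.11   -0.01   -0.09]
  [ -0.01   -0.01   -0.11    0.91   -0.07   -0.11   -0.10]
  [ -0.07   -0.03   -0.03   -0.09    0.97   -0.06   -0.05]
  [ -0.10   -0.03   -0.01   -0.08   -0.11    0.90   -0.05]
  [ -0.05   -0.05   -0.02   -0.09   -0.09   -0.01    0.89]
Leontief inverse L = M⁻¹:
  [  1.1651    0.0363    0.1556    0.1738    0.1853    0.1039    0.0928]
  [  0.1538    1.0766    0.1140    0.1755    0.1454    0.1259    0.1122]
  [  0.1592    0.0758    1.1064    0.0986    0.1755    0.0524    0.1454]
  [  0.0731    0.0399    0.1563    1.1619    0.1468    0.1626    0.1684]
  [  0.1157    0.0491    0.0704    0.1465    1.0868    0.1025    0.0971]
  [  0.1625    0.0544    0.0594    0.1561    0.1816    1.1574    0.1073]
  [  0.0986    0.0738    0.0636    0.1559    0.1493    0.0539    1.1664]
Total output x = L · d:
  x_0 = 1.1651·68 + 0.0363·15 + 0.1556·100 + 0.1738·99 + 0.1853·60 + 0.1039·51 + 0.0928·95 = 137.7713
  x_1 = 0.1538·68 + 1.0766·15 + 0.1140·100 + 0.1755·99 + 0.1454·60 + 0.1259·51 + 0.1122·95 = 81.1835
  x_2 = 0.1592·68 + 0.0758·15 + 1.1064·100 + 0.0986·99 + 0.1755·60 + 0.0524·51 + 0.1454·95 = 159.3826
  x_3 = 0.0731·68 + 0.0399·15 + 0.1563·100 + 1.1619·99 + 0.1468·60 + 0.1626·51 + 0.1684·95 = 169.3315
  x_4 = 0.1157·68 + 0.0491·15 + 0.0704·100 + 0.1465·99 + 1.0868·60 + 0.1025·51 + 0.0971·95 = 109.8037
  x_5 = 0.1625·68 + 0.0544·15 + 0.0594·100 + 0.1561·99 + 0.1816·60 + 1.1574·51 + 0.1073·95 = 113.3752
  x_6 = 0.0986·68 + 0.0738·15 + 0.0636·100 + 0.1559·99 + 0.1493·60 + 0.0539·51 + 1.1664·95 = 152.1251

152.1251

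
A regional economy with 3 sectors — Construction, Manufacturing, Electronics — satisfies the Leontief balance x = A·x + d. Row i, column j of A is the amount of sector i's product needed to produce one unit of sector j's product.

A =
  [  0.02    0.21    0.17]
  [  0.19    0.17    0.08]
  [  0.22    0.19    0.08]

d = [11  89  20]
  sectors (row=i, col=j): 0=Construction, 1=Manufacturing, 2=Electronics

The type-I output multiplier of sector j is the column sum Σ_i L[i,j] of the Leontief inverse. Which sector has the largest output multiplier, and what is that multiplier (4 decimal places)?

Manufacturing (2.0159)

Form M = I − A:
  [  0.98   -0.21   -0.17]
  [ -0.19    0.83   -0.08]
  [ -0.22   -0.19    0.92]
Leontief inverse L = M⁻¹:
  [  1.1411    0.3438    0.2408]
  [  0.2934    1.3177    0.1688]
  [  0.3335    0.3543    1.1794]
Total output x = L · d:
  x_0 = 1.1411·11 + 0.3438·89 + 0.2408·20 = 47.9682
  x_1 = 0.2934·11 + 1.3177·89 + 0.1688·20 = 123.8764
  x_2 = 0.3335·11 + 0.3543·89 + 1.1794·20 = 58.7930
Output multipliers (column sums of L):
  Construction: 1.7679
  Manufacturing: 2.0159
  Electronics: 1.5889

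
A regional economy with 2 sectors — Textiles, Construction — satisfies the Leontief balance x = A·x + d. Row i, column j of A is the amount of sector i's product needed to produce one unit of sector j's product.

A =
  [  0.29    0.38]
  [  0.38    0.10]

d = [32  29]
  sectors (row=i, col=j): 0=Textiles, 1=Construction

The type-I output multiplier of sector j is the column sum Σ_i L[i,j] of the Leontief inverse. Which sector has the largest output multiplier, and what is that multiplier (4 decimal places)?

Textiles (2.5879)

Form M = I − A:
  [  0.71   -0.38]
  [ -0.38    0.90]
Leontief inverse L = M⁻¹:
  [  1.8197    0.7683]
  [  0.7683    1.4355]
Total output x = L · d:
  x_0 = 1.8197·32 + 0.7683·29 = 80.5095
  x_1 = 0.7683·32 + 1.4355·29 = 66.2151
Output multipliers (column sums of L):
  Textiles: 2.5879
  Construction: 2.2038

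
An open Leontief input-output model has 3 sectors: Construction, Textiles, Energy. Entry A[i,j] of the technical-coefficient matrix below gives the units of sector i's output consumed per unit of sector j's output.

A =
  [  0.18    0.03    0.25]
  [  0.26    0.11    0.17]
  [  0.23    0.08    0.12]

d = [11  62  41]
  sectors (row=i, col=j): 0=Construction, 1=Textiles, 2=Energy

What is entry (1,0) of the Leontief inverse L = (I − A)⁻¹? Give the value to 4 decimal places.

L[1,0] = 0.4728

Form M = I − A:
  [  0.82   -0.03   -0.25]
  [ -0.26    0.89   -0.17]
  [ -0.23   -0.08    0.88]
Leontief inverse L = M⁻¹:
  [  1.3581    0.0819    0.4017]
  [  0.4728    1.1720    0.3607]
  [  0.3979    0.1279    1.2741]
Total output x = L · d:
  x_0 = 1.3581·11 + 0.0819·62 + 0.4017·41 = 36.4840
  x_1 = 0.4728·11 + 1.1720·62 + 0.3607·41 = 92.6508
  x_2 = 0.3979·11 + 0.1279·62 + 1.2741·41 = 64.5493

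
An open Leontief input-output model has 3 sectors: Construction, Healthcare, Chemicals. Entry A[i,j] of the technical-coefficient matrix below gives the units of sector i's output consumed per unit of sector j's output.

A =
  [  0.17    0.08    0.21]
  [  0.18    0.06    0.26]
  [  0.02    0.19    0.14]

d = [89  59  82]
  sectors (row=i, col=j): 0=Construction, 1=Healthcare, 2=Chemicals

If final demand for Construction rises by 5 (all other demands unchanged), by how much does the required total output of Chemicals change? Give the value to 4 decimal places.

0.4373

Form M = I − A:
  [  0.83   -0.08   -0.21]
  [ -0.18    0.94   -0.26]
  [ -0.02   -0.19    0.86]
Leontief inverse L = M⁻¹:
  [  1.2524    0.1794    0.3600]
  [  0.2640    1.1709    0.4185]
  [  0.0875    0.2629    1.2636]
Total output x = L · d:
  x_0 = 1.2524·89 + 0.1794·59 + 0.3600·82 = 151.5687
  x_1 = 0.2640·89 + 1.1709·59 + 0.4185·82 = 126.8920
  x_2 = 0.0875·89 + 0.2629·59 + 1.2636·82 = 126.9080
Δx_2 = L[2,0] · Δd_0 = 0.0875 · 5 = 0.4373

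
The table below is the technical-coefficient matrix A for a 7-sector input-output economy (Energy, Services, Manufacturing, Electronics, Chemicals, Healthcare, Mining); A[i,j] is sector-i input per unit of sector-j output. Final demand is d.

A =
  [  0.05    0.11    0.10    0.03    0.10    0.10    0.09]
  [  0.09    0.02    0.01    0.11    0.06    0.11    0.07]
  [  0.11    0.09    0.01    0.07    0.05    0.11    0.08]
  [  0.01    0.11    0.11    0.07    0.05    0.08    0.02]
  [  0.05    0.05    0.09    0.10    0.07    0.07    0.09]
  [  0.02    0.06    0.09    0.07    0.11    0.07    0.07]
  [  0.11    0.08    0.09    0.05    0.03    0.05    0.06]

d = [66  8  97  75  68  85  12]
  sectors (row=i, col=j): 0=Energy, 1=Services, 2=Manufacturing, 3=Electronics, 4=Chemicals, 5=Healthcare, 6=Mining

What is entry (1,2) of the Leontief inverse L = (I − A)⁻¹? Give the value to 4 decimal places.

Form M = I − A:
  [  0.95   -0.11   -0.10   -0.03   -0.10   -0.10   -0.09]
  [ -0.09    0.98   -0.01   -0.11   -0.06   -0.11   -0.07]
  [ -0.11   -0.09    0.99   -0.07   -0.05   -0.11   -0.08]
  [ -0.01   -0.11   -0.11    0.93   -0.05   -0.08   -0.02]
  [ -0.05   -0.05   -0.09   -0.10    0.93   -0.07   -0.09]
  [ -0.02   -0.06   -0.09   -0.07   -0.11    0.93   -0.07]
  [ -0.11   -0.08   -0.09   -0.05   -0.03   -0.05    0.94]
Leontief inverse L = M⁻¹:
  [  1.1259    0.1909    0.1782    0.1155    0.1780    0.1973    0.1714]
  [  0.1409    1.0922    0.0850    0.1747    0.1258    0.1860    0.1317]
  [  0.1713    0.1658    1.0878    0.1432    0.1234    0.1964    0.1508]
  [  0.0659    0.1722    0.1664    1.1382    0.1095    0.1576    0.0797]
  [  0.1145    0.1280    0.1642    0.1738    1.1376    0.1560    0.1587]
  [  0.0813    0.1301    0.1582    0.1426    0.1738    1.1508    0.1363]
  [  0.1716    0.1513    0.1547    0.1158    0.0947    0.1323    1.1261]
Total output x = L · d:
  x_0 = 1.1259·66 + 0.1909·8 + 0.1782·97 + 0.1155·75 + 0.1780·68 + 0.1973·85 + 0.1714·12 = 132.7166
  x_1 = 0.1409·66 + 1.0922·8 + 0.0850·97 + 0.1747·75 + 0.1258·68 + 0.1860·85 + 0.1317·12 = 65.3341
  x_2 = 0.1713·66 + 0.1658·8 + 1.0878·97 + 0.1432·75 + 0.1234·68 + 0.1964·85 + 0.1508·12 = 155.7744
  x_3 = 0.0659·66 + 0.1722·8 + 0.1664·97 + 1.1382·75 + 0.1095·68 + 0.1576·85 + 0.0797·12 = 129.0297
  x_4 = 0.1145·66 + 0.1280·8 + 0.1642·97 + 0.1738·75 + 1.1376·68 + 0.1560·85 + 0.1587·12 = 130.0578
  x_5 = 0.0813·66 + 0.1301·8 + 0.1582·97 + 0.1426·75 + 0.1738·68 + 1.1508·85 + 0.1363·12 = 143.7125
  x_6 = 0.1716·66 + 0.1513·8 + 0.1547·97 + 0.1158·75 + 0.0947·68 + 0.1323·85 + 1.1261·12 = 67.4299

L[1,2] = 0.0850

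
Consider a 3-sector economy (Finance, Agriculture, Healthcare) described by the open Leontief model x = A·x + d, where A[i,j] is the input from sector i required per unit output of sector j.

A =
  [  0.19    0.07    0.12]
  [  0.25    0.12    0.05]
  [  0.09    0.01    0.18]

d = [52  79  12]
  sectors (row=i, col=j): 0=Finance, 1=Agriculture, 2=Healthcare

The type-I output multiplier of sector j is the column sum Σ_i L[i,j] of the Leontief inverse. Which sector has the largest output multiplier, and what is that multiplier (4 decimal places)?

Finance (1.8089)

Form M = I − A:
  [  0.81   -0.07   -0.12]
  [ -0.25    0.88   -0.05]
  [ -0.09   -0.01    0.82]
Leontief inverse L = M⁻¹:
  [  1.2885    0.1047    0.1950]
  [  0.3744    1.1676    0.1260]
  [  0.1460    0.0257    1.2424]
Total output x = L · d:
  x_0 = 1.2885·52 + 0.1047·79 + 0.1950·12 = 77.6163
  x_1 = 0.3744·52 + 1.1676·79 + 0.1260·12 = 113.2168
  x_2 = 0.1460·52 + 0.0257·79 + 1.2424·12 = 24.5337
Output multipliers (column sums of L):
  Finance: 1.8089
  Agriculture: 1.2980
  Healthcare: 1.5634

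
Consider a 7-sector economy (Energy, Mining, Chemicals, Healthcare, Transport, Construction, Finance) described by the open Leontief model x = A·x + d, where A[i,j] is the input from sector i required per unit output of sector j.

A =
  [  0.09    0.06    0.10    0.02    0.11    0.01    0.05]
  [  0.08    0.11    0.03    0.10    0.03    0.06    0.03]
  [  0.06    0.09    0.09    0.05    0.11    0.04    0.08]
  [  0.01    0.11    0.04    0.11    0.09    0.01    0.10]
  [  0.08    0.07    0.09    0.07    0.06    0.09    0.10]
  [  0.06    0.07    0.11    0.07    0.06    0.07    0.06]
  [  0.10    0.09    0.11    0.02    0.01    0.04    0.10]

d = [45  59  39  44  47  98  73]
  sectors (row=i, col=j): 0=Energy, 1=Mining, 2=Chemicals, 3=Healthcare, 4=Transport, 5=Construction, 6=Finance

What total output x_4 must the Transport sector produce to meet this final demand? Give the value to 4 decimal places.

109.5957

Form M = I − A:
  [  0.91   -0.06   -0.10   -0.02   -0.11   -0.01   -0.05]
  [ -0.08    0.89   -0.03   -0.10   -0.03   -0.06   -0.03]
  [ -0.06   -0.09    0.91   -0.05   -0.11   -0.04   -0.08]
  [ -0.01   -0.11   -0.04    0.89   -0.09   -0.01   -0.10]
  [ -0.08   -0.07   -0.09   -0.07    0.94   -0.09   -0.10]
  [ -0.06   -0.07   -0.11   -0.07   -0.06    0.93   -0.06]
  [ -0.10   -0.09   -0.11   -0.02   -0.01   -0.04    0.90]
Leontief inverse L = M⁻¹:
  [  1.1534    0.1326    0.1709    0.0703    0.1704    0.0504    0.1138]
  [  0.1356    1.1848    0.0917    0.1577    0.0866    0.0957    0.0887]
  [  0.1325    0.1779    1.1712    0.1131    0.1763    0.0882    0.1554]
  [  0.0716    0.1931    0.1068    1.1721    0.1444    0.0517    0.1696]
  [  0.1561    0.1636    0.1790    0.1359    1.1321    0.1387    0.1802]
  [  0.1265    0.1547    0.1879    0.1313    0.1268    1.1140    0.1318]
  [  0.1669    0.1679    0.1840    0.0708    0.0706    0.0782    1.1633]
Total output x = L · d:
  x_0 = 1.1534·45 + 0.1326·59 + 0.1709·39 + 0.0703·44 + 0.1704·47 + 0.0504·98 + 0.1138·73 = 90.7476
  x_1 = 0.1356·45 + 1.1848·59 + 0.0917·39 + 0.1577·44 + 0.0866·47 + 0.0957·98 + 0.0887·73 = 106.4469
  x_2 = 0.1325·45 + 0.1779·59 + 1.1712·39 + 0.1131·44 + 0.1763·47 + 0.0882·98 + 0.1554·73 = 95.3911
  x_3 = 0.0716·45 + 0.1931·59 + 0.1068·39 + 1.1721·44 + 0.1444·47 + 0.0517·98 + 0.1696·73 = 94.5878
  x_4 = 0.1561·45 + 0.1636·59 + 0.1790·39 + 0.1359·44 + 1.1321·47 + 0.1387·98 + 0.1802·73 = 109.5957
  x_5 = 0.1265·45 + 0.1547·59 + 0.1879·39 + 0.1313·44 + 0.1268·47 + 1.1140·98 + 0.1318·73 = 152.6906
  x_6 = 0.1669·45 + 0.1679·59 + 0.1840·39 + 0.0708·44 + 0.0706·47 + 0.0782·98 + 1.1633·73 = 123.6037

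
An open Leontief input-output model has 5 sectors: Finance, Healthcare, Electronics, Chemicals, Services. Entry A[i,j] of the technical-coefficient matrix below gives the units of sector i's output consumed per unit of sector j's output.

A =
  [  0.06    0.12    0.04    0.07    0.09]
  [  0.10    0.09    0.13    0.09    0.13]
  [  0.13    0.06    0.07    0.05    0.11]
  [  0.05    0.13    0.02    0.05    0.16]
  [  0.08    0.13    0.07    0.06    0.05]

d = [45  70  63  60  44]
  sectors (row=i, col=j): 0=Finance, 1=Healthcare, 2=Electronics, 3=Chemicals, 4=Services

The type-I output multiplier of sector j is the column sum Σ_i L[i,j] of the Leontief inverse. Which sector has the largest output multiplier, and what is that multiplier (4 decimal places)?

Healthcare (1.9339)

Form M = I − A:
  [  0.94   -0.12   -0.04   -0.07   -0.09]
  [ -0.10    0.91   -0.13   -0.09   -0.13]
  [ -0.13   -0.06    0.93   -0.05   -0.11]
  [ -0.05   -0.13   -0.02    0.95   -0.16]
  [ -0.08   -0.13   -0.07   -0.06    0.95]
Leontief inverse L = M⁻¹:
  [  1.1167    0.1928    0.0897    0.1155    0.1620]
  [  0.1809    1.1896    0.1945    0.1507    0.2278]
  [  0.1903    0.1389    1.1188    0.0976    0.1830]
  [  0.1111    0.2100    0.0753    1.0994    0.2331]
  [  0.1398    0.2025    0.1214    0.1070    1.1257]
Total output x = L · d:
  x_0 = 1.1167·45 + 0.1928·70 + 0.0897·63 + 0.1155·60 + 0.1620·44 = 83.4536
  x_1 = 0.1809·45 + 1.1896·70 + 0.1945·63 + 0.1507·60 + 0.2278·44 = 122.7269
  x_2 = 0.1903·45 + 0.1389·70 + 1.1188·63 + 0.0976·60 + 0.1830·44 = 102.6801
  x_3 = 0.1111·45 + 0.2100·70 + 0.0753·63 + 1.0994·60 + 0.2331·44 = 100.6638
  x_4 = 0.1398·45 + 0.2025·70 + 0.1214·63 + 0.1070·60 + 1.1257·44 = 84.0613
Output multipliers (column sums of L):
  Finance: 1.7387
  Healthcare: 1.9339
  Electronics: 1.5995
  Chemicals: 1.5701
  Services: 1.9316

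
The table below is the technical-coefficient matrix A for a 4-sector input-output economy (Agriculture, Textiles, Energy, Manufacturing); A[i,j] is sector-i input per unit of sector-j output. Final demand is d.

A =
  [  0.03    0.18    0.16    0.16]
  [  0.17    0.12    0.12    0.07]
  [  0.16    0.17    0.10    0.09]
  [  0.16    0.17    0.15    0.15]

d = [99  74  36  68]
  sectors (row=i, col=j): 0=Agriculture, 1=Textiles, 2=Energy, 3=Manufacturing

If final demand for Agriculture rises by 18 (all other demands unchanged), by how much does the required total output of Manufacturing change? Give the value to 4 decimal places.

6.0703

Form M = I − A:
  [  0.97   -0.18   -0.16   -0.16]
  [ -0.17    0.88   -0.12   -0.07]
  [ -0.16   -0.17    0.90   -0.09]
  [ -0.16   -0.17   -0.15    0.85]
Leontief inverse L = M⁻¹:
  [  1.1917    0.3585    0.3074    0.2864]
  [  0.2982    1.2832    0.2556    0.1889]
  [  0.3019    0.3446    1.2469    0.2172]
  [  0.3372    0.3849    0.3290    1.3065]
Total output x = L · d:
  x_0 = 1.1917·99 + 0.3585·74 + 0.3074·36 + 0.2864·68 = 175.0434
  x_1 = 0.2982·99 + 1.2832·74 + 0.2556·36 + 0.1889·68 = 146.5257
  x_2 = 0.3019·99 + 0.3446·74 + 1.2469·36 + 0.2172·68 = 115.0517
  x_3 = 0.3372·99 + 0.3849·74 + 0.3290·36 + 1.3065·68 = 162.5577
Δx_3 = L[3,0] · Δd_0 = 0.3372 · 18 = 6.0703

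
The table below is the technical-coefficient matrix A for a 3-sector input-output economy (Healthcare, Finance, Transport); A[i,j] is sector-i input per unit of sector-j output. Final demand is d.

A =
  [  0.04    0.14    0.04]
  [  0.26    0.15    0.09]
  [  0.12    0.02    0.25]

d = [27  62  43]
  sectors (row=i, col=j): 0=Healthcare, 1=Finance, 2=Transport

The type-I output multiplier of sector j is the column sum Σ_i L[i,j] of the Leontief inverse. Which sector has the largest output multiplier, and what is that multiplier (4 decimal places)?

Healthcare (1.6437)

Form M = I − A:
  [  0.96   -0.14   -0.04]
  [ -0.26    0.85   -0.09]
  [ -0.12   -0.02    0.75]
Leontief inverse L = M⁻¹:
  [  1.1014    0.1833    0.0807]
  [  0.3566    1.2391    0.1677]
  [  0.1857    0.0624    1.3507]
Total output x = L · d:
  x_0 = 1.1014·27 + 0.1833·62 + 0.0807·43 = 44.5748
  x_1 = 0.3566·27 + 1.2391·62 + 0.1677·43 = 93.6660
  x_2 = 0.1857·27 + 0.0624·62 + 1.3507·43 = 66.9631
Output multipliers (column sums of L):
  Healthcare: 1.6437
  Finance: 1.4848
  Transport: 1.5992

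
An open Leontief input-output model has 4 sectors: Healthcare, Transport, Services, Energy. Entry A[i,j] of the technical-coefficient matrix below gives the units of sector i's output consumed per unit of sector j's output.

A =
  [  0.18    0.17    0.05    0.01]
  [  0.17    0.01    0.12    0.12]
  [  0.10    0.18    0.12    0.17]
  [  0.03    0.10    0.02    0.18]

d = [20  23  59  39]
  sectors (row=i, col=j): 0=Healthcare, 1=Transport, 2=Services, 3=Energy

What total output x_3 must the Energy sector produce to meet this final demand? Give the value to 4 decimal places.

Form M = I − A:
  [  0.82   -0.17   -0.05   -0.01]
  [ -0.17    0.99   -0.12   -0.12]
  [ -0.10   -0.18    0.88   -0.17]
  [ -0.03   -0.10   -0.02    0.82]
Leontief inverse L = M⁻¹:
  [  1.2870    0.2483    0.1087    0.0746]
  [  0.2572    1.1054    0.1699    0.2001]
  [  0.2150    0.2834    1.1939    0.2916]
  [  0.0837    0.1508    0.0538    1.2538]
Total output x = L · d:
  x_0 = 1.2870·20 + 0.2483·23 + 0.1087·59 + 0.0746·39 = 40.7695
  x_1 = 0.2572·20 + 1.1054·23 + 0.1699·59 + 0.2001·39 = 48.3960
  x_2 = 0.2150·20 + 0.2834·23 + 1.1939·59 + 0.2916·39 = 92.6302
  x_3 = 0.0837·20 + 0.1508·23 + 0.0538·59 + 1.2538·39 = 57.2138

57.2138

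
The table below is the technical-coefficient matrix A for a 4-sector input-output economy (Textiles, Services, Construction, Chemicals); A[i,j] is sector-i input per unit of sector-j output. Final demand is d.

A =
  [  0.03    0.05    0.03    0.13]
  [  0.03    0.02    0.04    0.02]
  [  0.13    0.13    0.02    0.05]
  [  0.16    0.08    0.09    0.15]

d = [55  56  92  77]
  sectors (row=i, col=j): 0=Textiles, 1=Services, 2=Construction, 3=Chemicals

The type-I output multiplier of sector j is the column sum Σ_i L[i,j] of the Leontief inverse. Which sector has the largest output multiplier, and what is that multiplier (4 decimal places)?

Form M = I − A:
  [  0.97   -0.05   -0.03   -0.13]
  [ -0.03    0.98   -0.04   -0.02]
  [ -0.13   -0.13    0.98   -0.05]
  [ -0.16   -0.08   -0.09    0.85]
Leontief inverse L = M⁻¹:
  [  1.0678    0.0750    0.0512    0.1681]
  [  0.0437    1.0316    0.0465    0.0337]
  [  0.1588    0.1533    1.0397    0.0890]
  [  0.2219    0.1274    0.1241    1.2207]
Total output x = L · d:
  x_0 = 1.0678·55 + 0.0750·56 + 0.0512·92 + 0.1681·77 = 80.5827
  x_1 = 0.0437·55 + 1.0316·56 + 0.0465·92 + 0.0337·77 = 67.0465
  x_2 = 0.1588·55 + 0.1533·56 + 1.0397·92 + 0.0890·77 = 119.8260
  x_3 = 0.2219·55 + 0.1274·56 + 0.1241·92 + 1.2207·77 = 124.7545
Output multipliers (column sums of L):
  Textiles: 1.4922
  Services: 1.3873
  Construction: 1.2615
  Chemicals: 1.5115

Chemicals (1.5115)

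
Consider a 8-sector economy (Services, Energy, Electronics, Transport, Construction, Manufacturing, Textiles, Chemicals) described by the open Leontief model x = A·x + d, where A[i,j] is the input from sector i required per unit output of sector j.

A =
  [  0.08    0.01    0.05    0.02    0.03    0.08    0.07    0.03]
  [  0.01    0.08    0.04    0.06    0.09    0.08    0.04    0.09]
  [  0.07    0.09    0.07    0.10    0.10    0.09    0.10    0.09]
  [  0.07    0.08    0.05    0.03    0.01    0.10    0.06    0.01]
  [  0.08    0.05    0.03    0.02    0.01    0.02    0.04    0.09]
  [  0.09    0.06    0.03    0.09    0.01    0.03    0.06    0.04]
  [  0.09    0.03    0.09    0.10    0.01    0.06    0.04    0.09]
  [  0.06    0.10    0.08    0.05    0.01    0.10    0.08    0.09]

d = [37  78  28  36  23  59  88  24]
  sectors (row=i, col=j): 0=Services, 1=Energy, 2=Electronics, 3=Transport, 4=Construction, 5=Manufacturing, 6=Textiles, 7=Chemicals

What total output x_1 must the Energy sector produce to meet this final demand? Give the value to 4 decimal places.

121.8993

Form M = I − A:
  [  0.92   -0.01   -0.05   -0.02   -0.03   -0.08   -0.07   -0.03]
  [ -0.01    0.92   -0.04   -0.06   -0.09   -0.08   -0.04   -0.09]
  [ -0.07   -0.09    0.93   -0.10   -0.10   -0.09   -0.10   -0.09]
  [ -0.07   -0.08   -0.05    0.97   -0.01   -0.10   -0.06   -0.01]
  [ -0.08   -0.05   -0.03   -0.02    0.99   -0.02   -0.04   -0.09]
  [ -0.09   -0.06   -0.03   -0.09   -0.01    0.97   -0.06   -0.04]
  [ -0.09   -0.03   -0.09   -0.10   -0.01   -0.06    0.96   -0.09]
  [ -0.06   -0.10   -0.08   -0.05   -0.01   -0.10   -0.08    0.91]
Leontief inverse L = M⁻¹:
  [  1.1322    0.0496    0.0897    0.0642    0.0517    0.1282    0.1143    0.0739]
  [  0.0721    1.1424    0.0903    0.1152    0.1203    0.1447    0.0963    0.1533]
  [  0.1628    0.1746    1.1448    0.1803    0.1438    0.1852    0.1821    0.1782]
  [  0.1233    0.1262    0.0918    1.0799    0.0386    0.1539    0.1074    0.0587]
  [  0.1241    0.0911    0.0688    0.0585    1.0326    0.0703    0.0822    0.1339]
  [  0.1427    0.1062    0.0735    0.1343    0.0357    1.0884    0.1076    0.0860]
  [  0.1593    0.0936    0.1469    0.1594    0.0438    0.1357    1.1053    0.1504]
  [  0.1347    0.1720    0.1433    0.1215    0.0505    0.1814    0.1499    1.1637]
Total output x = L · d:
  x_0 = 1.1322·37 + 0.0496·78 + 0.0897·28 + 0.0642·36 + 0.0517·23 + 0.1282·59 + 0.1143·88 + 0.0739·24 = 71.1647
  x_1 = 0.0721·37 + 1.1424·78 + 0.0903·28 + 0.1152·36 + 0.1203·23 + 0.1447·59 + 0.0963·88 + 0.1533·24 = 121.8993
  x_2 = 0.1628·37 + 0.1746·78 + 1.1448·28 + 0.1803·36 + 0.1438·23 + 0.1852·59 + 0.1821·88 + 0.1782·24 = 92.7245
  x_3 = 0.1233·37 + 0.1262·78 + 0.0918·28 + 1.0799·36 + 0.0386·23 + 0.1539·59 + 0.1074·88 + 0.0587·24 = 76.6869
  x_4 = 0.1241·37 + 0.0911·78 + 0.0688·28 + 0.0585·36 + 1.0326·23 + 0.0703·59 + 0.0822·88 + 0.1339·24 = 54.0814
  x_5 = 0.1427·37 + 0.1062·78 + 0.0735·28 + 0.1343·36 + 0.0357·23 + 1.0884·59 + 0.1076·88 + 0.0860·24 = 97.0206
  x_6 = 0.1593·37 + 0.0936·78 + 0.1469·28 + 0.1594·36 + 0.0438·23 + 0.1357·59 + 1.1053·88 + 0.1504·24 = 132.9343
  x_7 = 0.1347·37 + 0.1720·78 + 0.1433·28 + 0.1215·36 + 0.0505·23 + 0.1814·59 + 0.1499·88 + 1.1637·24 = 79.7689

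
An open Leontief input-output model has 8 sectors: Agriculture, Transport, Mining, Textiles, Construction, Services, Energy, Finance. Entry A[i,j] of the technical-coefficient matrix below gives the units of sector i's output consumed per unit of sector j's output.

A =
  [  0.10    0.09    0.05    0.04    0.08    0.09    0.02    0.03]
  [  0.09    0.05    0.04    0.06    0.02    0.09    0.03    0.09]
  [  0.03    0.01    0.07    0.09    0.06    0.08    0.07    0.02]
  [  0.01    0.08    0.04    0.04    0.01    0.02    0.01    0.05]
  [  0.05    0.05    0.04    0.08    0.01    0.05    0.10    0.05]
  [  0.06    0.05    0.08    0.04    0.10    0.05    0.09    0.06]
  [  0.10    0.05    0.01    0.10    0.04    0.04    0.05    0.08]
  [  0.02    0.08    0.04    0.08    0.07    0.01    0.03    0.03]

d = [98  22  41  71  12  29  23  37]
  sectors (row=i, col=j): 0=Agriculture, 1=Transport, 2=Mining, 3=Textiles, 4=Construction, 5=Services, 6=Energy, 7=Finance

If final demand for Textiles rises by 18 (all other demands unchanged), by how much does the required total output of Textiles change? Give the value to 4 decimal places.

19.2424

Form M = I − A:
  [  0.90   -0.09   -0.05   -0.04   -0.08   -0.09   -0.02   -0.03]
  [ -0.09    0.95   -0.04   -0.06   -0.02   -0.09   -0.03   -0.09]
  [ -0.03   -0.01    0.93   -0.09   -0.06   -0.08   -0.07   -0.02]
  [ -0.01   -0.08   -0.04    0.96   -0.01   -0.02   -0.01   -0.05]
  [ -0.05   -0.05   -0.04   -0.08    0.99   -0.05   -0.10   -0.05]
  [ -0.06   -0.05   -0.08   -0.04   -0.10    0.95   -0.09   -0.06]
  [ -0.10   -0.05   -0.01   -0.10   -0.04   -0.04    0.95   -0.08]
  [ -0.02   -0.08   -0.04   -0.08   -0.07   -0.01   -0.03    0.97]
Leontief inverse L = M⁻¹:
  [  1.1551    0.1425    0.0940    0.0955    0.1254    0.1430    0.0659    0.0766]
  [  0.1371    1.1009    0.0802    0.1111    0.0649    0.1340    0.0684    0.1310]
  [  0.0701    0.0518    1.1052    0.1388    0.0955    0.1178    0.1091    0.0581]
  [  0.0340    0.1056    0.0610    1.0690    0.0303    0.0445    0.0295    0.0740]
  [  0.0941    0.0948    0.0726    0.1289    1.0460    0.0883    0.1330    0.0902]
  [  0.1146    0.1028    0.1220    0.1039    0.1441    1.1002    0.1386    0.1079]
  [  0.1464    0.1027    0.0460    0.1498    0.0788    0.0817    1.0838    0.1212]
  [  0.0533    0.1157    0.0671    0.1200    0.0938    0.0428    0.0585    1.0632]
Total output x = L · d:
  x_0 = 1.1551·98 + 0.1425·22 + 0.0940·41 + 0.0955·71 + 0.1254·12 + 0.1430·29 + 0.0659·23 + 0.0766·37 = 136.9724
  x_1 = 0.1371·98 + 1.1009·22 + 0.0802·41 + 0.1111·71 + 0.0649·12 + 0.1340·29 + 0.0684·23 + 0.1310·37 = 59.9121
  x_2 = 0.0701·98 + 0.0518·22 + 1.1052·41 + 0.1388·71 + 0.0955·12 + 0.1178·29 + 0.1091·23 + 0.0581·37 = 72.4020
  x_3 = 0.0340·98 + 0.1056·22 + 0.0610·41 + 1.0690·71 + 0.0303·12 + 0.0445·29 + 0.0295·23 + 0.0740·37 = 89.1304
  x_4 = 0.0941·98 + 0.0948·22 + 0.0726·41 + 0.1289·71 + 1.0460·12 + 0.0883·29 + 0.1330·23 + 0.0902·37 = 44.9449
  x_5 = 0.1146·98 + 0.1028·22 + 0.1220·41 + 0.1039·71 + 0.1441·12 + 1.1002·29 + 0.1386·23 + 0.1079·37 = 66.6929
  x_6 = 0.1464·98 + 0.1027·22 + 0.0460·41 + 0.1498·71 + 0.0788·12 + 0.0817·29 + 1.0838·23 + 0.1212·37 = 61.8554
  x_7 = 0.0533·98 + 0.1157·22 + 0.0671·41 + 0.1200·71 + 0.0938·12 + 0.0428·29 + 0.0585·23 + 1.0632·37 = 62.0904
Δx_3 = L[3,3] · Δd_3 = 1.0690 · 18 = 19.2424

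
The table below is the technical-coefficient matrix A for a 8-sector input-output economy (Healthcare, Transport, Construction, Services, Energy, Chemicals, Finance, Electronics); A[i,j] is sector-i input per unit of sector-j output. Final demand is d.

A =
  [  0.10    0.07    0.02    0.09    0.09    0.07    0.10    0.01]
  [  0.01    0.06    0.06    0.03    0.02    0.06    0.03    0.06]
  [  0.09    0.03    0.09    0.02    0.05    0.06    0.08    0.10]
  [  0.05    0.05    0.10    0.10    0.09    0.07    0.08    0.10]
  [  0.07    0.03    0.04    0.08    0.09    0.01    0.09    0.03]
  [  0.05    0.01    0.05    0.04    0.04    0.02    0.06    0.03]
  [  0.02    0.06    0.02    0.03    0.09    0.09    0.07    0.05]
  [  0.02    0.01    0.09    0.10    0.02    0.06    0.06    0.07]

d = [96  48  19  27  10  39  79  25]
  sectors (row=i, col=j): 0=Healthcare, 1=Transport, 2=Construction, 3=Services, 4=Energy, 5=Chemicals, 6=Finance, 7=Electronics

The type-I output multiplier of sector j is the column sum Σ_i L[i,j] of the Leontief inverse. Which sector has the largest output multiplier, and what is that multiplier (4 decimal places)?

Form M = I − A:
  [  0.90   -0.07   -0.02   -0.09   -0.09   -0.07   -0.10   -0.01]
  [ -0.01    0.94   -0.06   -0.03   -0.02   -0.06   -0.03   -0.06]
  [ -0.09   -0.03    0.91   -0.02   -0.05   -0.06   -0.08   -0.10]
  [ -0.05   -0.05   -0.10    0.90   -0.09   -0.07   -0.08   -0.10]
  [ -0.07   -0.03   -0.04   -0.08    0.91   -0.01   -0.09   -0.03]
  [ -0.05   -0.01   -0.05   -0.04   -0.04    0.98   -0.06   -0.03]
  [ -0.02   -0.06   -0.02   -0.03   -0.09   -0.09    0.93   -0.05]
  [ -0.02   -0.01   -0.09   -0.10   -0.02   -0.06   -0.06    0.93]
Leontief inverse L = M⁻¹:
  [  1.1530    0.1147    0.0738    0.1534    0.1600    0.1264    0.1749    0.0629]
  [  0.0382    1.0813    0.0975    0.0638    0.0523    0.0923    0.0701    0.0960]
  [  0.1411    0.0671    1.1445    0.0786    0.1093    0.1141    0.1503    0.1527]
  [  0.1115    0.0955    0.1731    1.1745    0.1650    0.1358    0.1668    0.1709]
  [  0.1145    0.0663    0.0862    0.1338    1.1490    0.0575    0.1532    0.0763]
  [  0.0810    0.0336    0.0819    0.0751    0.0785    1.0527    0.1028    0.0619]
  [  0.0561    0.0886    0.0620    0.0753    0.1371    0.1287    1.1234    0.0901]
  [  0.0622    0.0402    0.1432    0.1505    0.0709    0.1068    0.1194    1.1223]
Total output x = L · d:
  x_0 = 1.1530·96 + 0.1147·48 + 0.0738·19 + 0.1534·27 + 0.1600·10 + 0.1264·39 + 0.1749·79 + 0.0629·25 = 143.6620
  x_1 = 0.0382·96 + 1.0813·48 + 0.0975·19 + 0.0638·27 + 0.0523·10 + 0.0923·39 + 0.0701·79 + 0.0960·25 = 71.2037
  x_2 = 0.1411·96 + 0.0671·48 + 1.1445·19 + 0.0786·27 + 0.1093·10 + 0.1141·39 + 0.1503·79 + 0.1527·25 = 61.8787
  x_3 = 0.1115·96 + 0.0955·48 + 0.1731·19 + 1.1745·27 + 0.1650·10 + 0.1358·39 + 0.1668·79 + 0.1709·25 = 74.6809
  x_4 = 0.1145·96 + 0.0663·48 + 0.0862·19 + 0.1338·27 + 1.1490·10 + 0.0575·39 + 0.1532·79 + 0.0763·25 = 47.1645
  x_5 = 0.0810·96 + 0.0336·48 + 0.0819·19 + 0.0751·27 + 0.0785·10 + 1.0527·39 + 0.1028·79 + 0.0619·25 = 64.4781
  x_6 = 0.0561·96 + 0.0886·48 + 0.0620·19 + 0.0753·27 + 0.1371·10 + 0.1287·39 + 1.1234·79 + 0.0901·25 = 110.2402
  x_7 = 0.0622·96 + 0.0402·48 + 0.1432·19 + 0.1505·27 + 0.0709·10 + 0.1068·39 + 0.1194·79 + 1.1223·25 = 57.0418
Output multipliers (column sums of L):
  Healthcare: 1.7576
  Transport: 1.5872
  Construction: 1.8623
  Services: 1.9050
  Energy: 1.9222
  Chemicals: 1.8143
  Finance: 2.0609
  Electronics: 1.8330

Finance (2.0609)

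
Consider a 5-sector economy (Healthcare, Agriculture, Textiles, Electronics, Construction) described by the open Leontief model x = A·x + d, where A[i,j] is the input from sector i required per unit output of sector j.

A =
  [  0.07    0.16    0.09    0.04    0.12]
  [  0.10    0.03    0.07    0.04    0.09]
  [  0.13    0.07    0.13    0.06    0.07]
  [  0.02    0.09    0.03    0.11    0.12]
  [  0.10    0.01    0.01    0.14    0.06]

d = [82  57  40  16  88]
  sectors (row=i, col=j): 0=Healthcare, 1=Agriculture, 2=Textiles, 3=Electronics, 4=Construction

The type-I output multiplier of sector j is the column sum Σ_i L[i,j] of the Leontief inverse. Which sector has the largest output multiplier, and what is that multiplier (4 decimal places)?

Form M = I − A:
  [  0.93   -0.16   -0.09   -0.04   -0.12]
  [ -0.10    0.97   -0.07   -0.04   -0.09]
  [ -0.13   -0.07    0.87   -0.06   -0.07]
  [ -0.02   -0.09   -0.03    0.89   -0.12]
  [ -0.10   -0.01   -0.01   -0.14    0.94]
Leontief inverse L = M⁻¹:
  [  1.1398    0.2093    0.1404    0.0998    0.1887]
  [  0.1469    1.0720    0.1060    0.0840    0.1400]
  [  0.1975    0.1305    1.1860    0.1169    0.1409]
  [  0.0653    0.1247    0.0589    1.1633    0.1732]
  [  0.1346    0.0536    0.0374    0.1860    1.1127]
Total output x = L · d:
  x_0 = 1.1398·82 + 0.2093·57 + 0.1404·40 + 0.0998·16 + 0.1887·88 = 129.2214
  x_1 = 0.1469·82 + 1.0720·57 + 0.1060·40 + 0.0840·16 + 0.1400·88 = 91.0588
  x_2 = 0.1975·82 + 0.1305·57 + 1.1860·40 + 0.1169·16 + 0.1409·88 = 85.3420
  x_3 = 0.0653·82 + 0.1247·57 + 0.0589·40 + 1.1633·16 + 0.1732·88 = 48.6727
  x_4 = 0.1346·82 + 0.0536·57 + 0.0374·40 + 0.1860·16 + 1.1127·88 = 116.4897
Output multipliers (column sums of L):
  Healthcare: 1.6842
  Agriculture: 1.5902
  Textiles: 1.5287
  Electronics: 1.6500
  Construction: 1.7556

Construction (1.7556)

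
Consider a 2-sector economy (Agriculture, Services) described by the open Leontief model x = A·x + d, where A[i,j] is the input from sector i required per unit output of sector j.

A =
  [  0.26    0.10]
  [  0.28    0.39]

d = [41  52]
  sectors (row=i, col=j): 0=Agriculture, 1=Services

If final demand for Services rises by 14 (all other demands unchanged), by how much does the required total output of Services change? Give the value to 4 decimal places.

Form M = I − A:
  [  0.74   -0.10]
  [ -0.28    0.61]
Leontief inverse L = M⁻¹:
  [  1.4407    0.2362]
  [  0.6613    1.7478]
Total output x = L · d:
  x_0 = 1.4407·41 + 0.2362·52 = 71.3510
  x_1 = 0.6613·41 + 1.7478·52 = 117.9972
Δx_1 = L[1,1] · Δd_1 = 1.7478 · 14 = 24.4686

24.4686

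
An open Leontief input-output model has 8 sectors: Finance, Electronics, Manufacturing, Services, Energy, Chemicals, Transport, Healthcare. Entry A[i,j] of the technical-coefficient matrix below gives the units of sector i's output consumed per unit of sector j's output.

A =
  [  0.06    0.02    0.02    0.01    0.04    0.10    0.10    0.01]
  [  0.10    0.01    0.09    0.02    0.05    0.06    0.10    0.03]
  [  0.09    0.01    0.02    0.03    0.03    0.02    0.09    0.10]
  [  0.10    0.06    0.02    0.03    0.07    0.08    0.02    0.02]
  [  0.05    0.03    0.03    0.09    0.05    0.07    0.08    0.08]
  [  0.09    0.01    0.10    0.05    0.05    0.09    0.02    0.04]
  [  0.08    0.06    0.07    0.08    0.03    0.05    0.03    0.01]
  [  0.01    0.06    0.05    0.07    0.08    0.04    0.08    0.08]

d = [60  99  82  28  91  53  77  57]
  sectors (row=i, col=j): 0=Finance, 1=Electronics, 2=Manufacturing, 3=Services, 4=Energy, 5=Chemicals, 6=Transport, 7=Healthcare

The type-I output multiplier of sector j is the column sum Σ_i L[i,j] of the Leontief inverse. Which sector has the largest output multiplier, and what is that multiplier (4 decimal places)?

Finance (2.0074)

Form M = I − A:
  [  0.94   -0.02   -0.02   -0.01   -0.04   -0.10   -0.10   -0.01]
  [ -0.10    0.99   -0.09   -0.02   -0.05   -0.06   -0.10   -0.03]
  [ -0.09   -0.01    0.98   -0.03   -0.03   -0.02   -0.09   -0.10]
  [ -0.10   -0.06   -0.02    0.97   -0.07   -0.08   -0.02   -0.02]
  [ -0.05   -0.03   -0.03   -0.09    0.95   -0.07   -0.08   -0.08]
  [ -0.09   -0.01   -0.10   -0.05   -0.05    0.91   -0.02   -0.04]
  [ -0.08   -0.06   -0.07   -0.08   -0.03   -0.05    0.97   -0.01]
  [ -0.01   -0.06   -0.05   -0.07   -0.08   -0.04   -0.08    0.92]
Leontief inverse L = M⁻¹:
  [  1.1069    0.0392    0.0551    0.0412    0.0681    0.1432    0.1355    0.0338]
  [  0.1571    1.0348    0.1274    0.0576    0.0854    0.1110    0.1505    0.0644]
  [  0.1336    0.0357    1.0522    0.0641    0.0638    0.0637    0.1335    0.1282]
  [  0.1507    0.0793    0.0557    1.0611    0.1035    0.1300    0.0660    0.0487]
  [  0.1096    0.0601    0.0718    0.1314    1.0928    0.1254    0.1291    0.1157]
  [  0.1462    0.0325    0.1358    0.0846    0.0872    1.1415    0.0699    0.0772]
  [  0.1347    0.0808    0.1031    0.1087    0.0636    0.0977    1.0754    0.0391]
  [  0.0686    0.0896    0.0914    0.1130    0.1220    0.0912    0.1314    1.1190]
Total output x = L · d:
  x_0 = 1.1069·60 + 0.0392·99 + 0.0551·82 + 0.0412·28 + 0.0681·91 + 0.1432·53 + 0.1355·77 + 0.0338·57 = 102.1179
  x_1 = 0.1571·60 + 1.0348·99 + 0.1274·82 + 0.0576·28 + 0.0854·91 + 0.1110·53 + 0.1505·77 + 0.0644·57 = 152.8436
  x_2 = 0.1336·60 + 0.0357·99 + 1.0522·82 + 0.0641·28 + 0.0638·91 + 0.0637·53 + 0.1335·77 + 0.1282·57 = 126.3931
  x_3 = 0.1507·60 + 0.0793·99 + 0.0557·82 + 1.0611·28 + 0.1035·91 + 0.1300·53 + 0.0660·77 + 0.0487·57 = 75.3388
  x_4 = 0.1096·60 + 0.0601·99 + 0.0718·82 + 0.1314·28 + 1.0928·91 + 0.1254·53 + 0.1291·77 + 0.1157·57 = 144.7239
  x_5 = 0.1462·60 + 0.0325·99 + 0.1358·82 + 0.0846·28 + 0.0872·91 + 1.1415·53 + 0.0699·77 + 0.0772·57 = 103.7057
  x_6 = 0.1347·60 + 0.0808·99 + 0.1031·82 + 0.1087·28 + 0.0636·91 + 0.0977·53 + 1.0754·77 + 0.0391·57 = 123.5839
  x_7 = 0.0686·60 + 0.0896·99 + 0.0914·82 + 0.1130·28 + 0.1220·91 + 0.0912·53 + 0.1314·77 + 1.1190·57 = 113.4761
Output multipliers (column sums of L):
  Finance: 2.0074
  Electronics: 1.4520
  Manufacturing: 1.6926
  Services: 1.6618
  Energy: 1.6863
  Chemicals: 1.9036
  Transport: 1.8913
  Healthcare: 1.6262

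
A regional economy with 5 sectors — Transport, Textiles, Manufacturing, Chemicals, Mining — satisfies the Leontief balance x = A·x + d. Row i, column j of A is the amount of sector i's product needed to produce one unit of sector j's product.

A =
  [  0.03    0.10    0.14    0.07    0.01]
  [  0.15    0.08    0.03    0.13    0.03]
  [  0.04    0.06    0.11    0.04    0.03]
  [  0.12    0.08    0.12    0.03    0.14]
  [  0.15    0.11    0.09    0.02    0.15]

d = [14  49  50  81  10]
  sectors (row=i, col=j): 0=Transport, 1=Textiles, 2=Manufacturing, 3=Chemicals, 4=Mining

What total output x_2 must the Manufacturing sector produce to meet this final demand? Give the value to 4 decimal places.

69.5717

Form M = I − A:
  [  0.97   -0.10   -0.14   -0.07   -0.01]
  [ -0.15    0.92   -0.03   -0.13   -0.03]
  [ -0.04   -0.06    0.89   -0.04   -0.03]
  [ -0.12   -0.08   -0.12    0.97   -0.14]
  [ -0.15   -0.11   -0.09   -0.02    0.85]
Leontief inverse L = M⁻¹:
  [  1.0809    0.1444    0.1935    0.1062    0.0421]
  [  0.2139    1.1411    0.1032    0.1742    0.0751]
  [  0.0795    0.0965    1.1541    0.0674    0.0562]
  [  0.1946    0.1509    0.2004    1.0774    0.1921]
  [  0.2314    0.1869    0.1744    0.0738    1.2041]
Total output x = L · d:
  x_0 = 1.0809·14 + 0.1444·49 + 0.1935·50 + 0.1062·81 + 0.0421·10 = 40.9040
  x_1 = 0.2139·14 + 1.1411·49 + 0.1032·50 + 0.1742·81 + 0.0751·10 = 78.9236
  x_2 = 0.0795·14 + 0.0965·49 + 1.1541·50 + 0.0674·81 + 0.0562·10 = 69.5717
  x_3 = 0.1946·14 + 0.1509·49 + 0.2004·50 + 1.0774·81 + 0.1921·10 = 109.3298
  x_4 = 0.2314·14 + 0.1869·49 + 0.1744·50 + 0.0738·81 + 1.2041·10 = 39.1356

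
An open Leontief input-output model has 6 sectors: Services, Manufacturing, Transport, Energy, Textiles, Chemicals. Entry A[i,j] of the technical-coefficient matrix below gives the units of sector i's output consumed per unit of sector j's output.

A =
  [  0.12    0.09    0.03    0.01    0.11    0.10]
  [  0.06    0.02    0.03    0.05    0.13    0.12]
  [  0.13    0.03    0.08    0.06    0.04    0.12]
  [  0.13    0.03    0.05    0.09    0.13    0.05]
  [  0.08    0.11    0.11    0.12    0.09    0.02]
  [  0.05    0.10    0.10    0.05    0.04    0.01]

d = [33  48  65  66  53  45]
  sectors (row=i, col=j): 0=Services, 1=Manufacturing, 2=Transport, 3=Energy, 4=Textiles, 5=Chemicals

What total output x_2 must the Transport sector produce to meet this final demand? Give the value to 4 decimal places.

Form M = I − A:
  [  0.88   -0.09   -0.03   -0.01   -0.11   -0.10]
  [ -0.06    0.98   -0.03   -0.05   -0.13   -0.12]
  [ -0.13   -0.03    0.92   -0.06   -0.04   -0.12]
  [ -0.13   -0.03   -0.05    0.91   -0.13   -0.05]
  [ -0.08   -0.11   -0.11   -0.12    0.91   -0.02]
  [ -0.05   -0.10   -0.10   -0.05   -0.04    0.99]
Leontief inverse L = M⁻¹:
  [  1.1940    0.1508    0.0862    0.0601    0.1851    0.1561]
  [  0.1279    1.0763    0.0857    0.1008    0.1945    0.1628]
  [  0.2095    0.0877    1.1349    0.1063    0.1107    0.1770]
  [  0.2177    0.0936    0.1099    1.1478    0.2133    0.1089]
  [  0.1769    0.1693    0.1727    0.1836    1.1824    0.0925]
  [  0.1125    0.1368    0.1402    0.0893    0.0987    1.0615]
Total output x = L · d:
  x_0 = 1.1940·33 + 0.1508·48 + 0.0862·65 + 0.0601·66 + 0.1851·53 + 0.1561·45 = 73.0457
  x_1 = 0.1279·33 + 1.0763·48 + 0.0857·65 + 0.1008·66 + 0.1945·53 + 0.1628·45 = 85.7406
  x_2 = 0.2095·33 + 0.0877·48 + 1.1349·65 + 0.1063·66 + 0.1107·53 + 0.1770·45 = 105.7334
  x_3 = 0.2177·33 + 0.0936·48 + 0.1099·65 + 1.1478·66 + 0.2133·53 + 0.1089·45 = 110.7769
  x_4 = 0.1769·33 + 0.1693·48 + 0.1727·65 + 0.1836·66 + 1.1824·53 + 0.0925·45 = 104.1371
  x_5 = 0.1125·33 + 0.1368·48 + 0.1402·65 + 0.0893·66 + 0.0987·53 + 1.0615·45 = 78.2869

105.7334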